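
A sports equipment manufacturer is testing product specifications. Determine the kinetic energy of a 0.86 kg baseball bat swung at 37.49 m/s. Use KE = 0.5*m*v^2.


KE = 0.5 * m * v^2
KE = 0.5 * 0.86 * 37.49^2
KE = 0.5 * 0.86 * 1405.5001 = 604.365 J

604.365 J


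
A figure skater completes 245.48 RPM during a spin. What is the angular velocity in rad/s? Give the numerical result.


omega = RPM * 2 * pi / 60
omega = 245.48 * 2 * 3.14159 / 60
omega = 1542.3963 / 60 = 25.7066 rad/s

25.7066 rad/s


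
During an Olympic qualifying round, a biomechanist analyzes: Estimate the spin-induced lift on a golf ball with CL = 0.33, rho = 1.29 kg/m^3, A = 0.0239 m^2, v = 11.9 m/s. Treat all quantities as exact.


FM = 0.5 * CL * rho * A * v^2
FM = 0.5 * 0.33 * 1.29 * 0.0239 * 11.9^2
v^2 = 141.61
FM = 0.5 * 0.33 * 1.29 * 0.0239 * 141.61 = 0.7204 N

0.7204 N


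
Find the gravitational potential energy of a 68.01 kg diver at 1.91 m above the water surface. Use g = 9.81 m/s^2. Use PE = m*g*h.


PE = m * g * h
PE = 68.01 * 9.81 * 1.91
PE = 667.1781 * 1.91 = 1274.3102 J

1274.3102 J


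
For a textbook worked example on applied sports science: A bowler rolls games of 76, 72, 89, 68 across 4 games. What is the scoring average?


Average = sum / n
Sum = 305
Average = 305 / 4 = 76.25

76.25


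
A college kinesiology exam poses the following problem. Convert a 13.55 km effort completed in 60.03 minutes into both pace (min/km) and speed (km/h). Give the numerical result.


Pace = time / distance = 60.03 min / 13.55 km = 4.4303 min/km
Speed = distance / time_in_hours = 13.55 / 1.0005 hr
Speed = 13.5432 km/h

4.4303 min/km, 13.5432 km/h


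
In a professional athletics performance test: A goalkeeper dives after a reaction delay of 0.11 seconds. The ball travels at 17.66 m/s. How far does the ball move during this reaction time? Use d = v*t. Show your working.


d = v * t
d = 17.66 * 0.11
d = 1.9426 m

1.9426 m


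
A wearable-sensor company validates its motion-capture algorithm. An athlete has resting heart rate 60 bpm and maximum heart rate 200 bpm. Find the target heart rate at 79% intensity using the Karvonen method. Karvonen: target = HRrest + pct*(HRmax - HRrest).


Target = HRrest + pct*(HRmax - HRrest)
Heart rate reserve = HRmax - HRrest = 200 - 60 = 140 bpm
Fraction = 79% = 0.79
Target = 60 + 0.79 * 140
Target = 60 + 110.6 = 170.6 bpm

170.6 bpm


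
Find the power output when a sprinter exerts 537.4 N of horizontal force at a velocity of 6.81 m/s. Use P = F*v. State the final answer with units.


P = F * v
P = 537.4 * 6.81
P = 3659.694 W

3659.694 W


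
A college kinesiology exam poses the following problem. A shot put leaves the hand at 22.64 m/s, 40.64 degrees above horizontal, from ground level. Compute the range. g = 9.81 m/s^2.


R = v^2 * sin(2*theta) / g
Convert angle to radians: theta = 40.64 deg = 0.7093 rad
sin(2*theta) = sin(1.4186) = 0.9884
R = 22.64^2 * 0.9884 / 9.81
R = 512.5696 * 0.9884 / 9.81 = 51.6458 m

51.6458 m


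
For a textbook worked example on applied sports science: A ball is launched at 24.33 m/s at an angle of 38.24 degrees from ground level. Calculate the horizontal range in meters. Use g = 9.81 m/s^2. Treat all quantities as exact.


R = v^2 * sin(2*theta) / g
Convert angle to radians: theta = 38.24 deg = 0.6674 rad
sin(2*theta) = sin(1.3348) = 0.9723
R = 24.33^2 * 0.9723 / 9.81
R = 591.9489 * 0.9723 / 9.81 = 58.6692 m

58.6692 m


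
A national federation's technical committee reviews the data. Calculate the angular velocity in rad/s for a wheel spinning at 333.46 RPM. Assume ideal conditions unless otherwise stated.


omega = RPM * 2 * pi / 60
omega = 333.46 * 2 * 3.14159 / 60
omega = 2095.191 / 60 = 34.9198 rad/s

34.9198 rad/s


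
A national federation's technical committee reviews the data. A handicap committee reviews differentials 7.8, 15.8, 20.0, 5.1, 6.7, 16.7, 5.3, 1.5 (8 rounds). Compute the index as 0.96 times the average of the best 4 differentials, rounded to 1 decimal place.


All differentials: 7.8, 15.8, 20.0, 5.1, 6.7, 16.7, 5.3, 1.5
Sorted: 1.5, 5.1, 5.3, 6.7, 7.8, 15.8, 16.7, 20.0
Best 4: 1.5, 5.1, 5.3, 6.7
Average of best = 18.6 / 4 = 4.65
Raw index = 4.65 * 0.96 = 4.464
Handicap index = round(4.464, 1) = 4.5

4.5


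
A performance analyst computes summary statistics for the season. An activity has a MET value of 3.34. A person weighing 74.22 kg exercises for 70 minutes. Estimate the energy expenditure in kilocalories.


kcal = MET * mass * time_hr
Convert time: 70 min = 1.1667 hr
kcal = 3.34 * 74.22 * 1.1667
kcal = 289.2106 kcal

289.2106 kcal


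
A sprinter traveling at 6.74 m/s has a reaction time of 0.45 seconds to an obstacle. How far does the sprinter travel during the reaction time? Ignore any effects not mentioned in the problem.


d = v * t
d = 6.74 * 0.45
d = 3.033 m

3.033 m


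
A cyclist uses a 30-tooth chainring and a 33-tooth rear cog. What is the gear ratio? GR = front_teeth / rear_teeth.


GR = front_teeth / rear_teeth
GR = 30 / 33
GR = 0.9091

0.9091


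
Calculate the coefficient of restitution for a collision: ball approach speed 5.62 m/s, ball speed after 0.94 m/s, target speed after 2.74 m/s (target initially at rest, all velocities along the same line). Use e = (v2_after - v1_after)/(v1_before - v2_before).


e = (v2_after - v1_after) / (v1_before - v2_before)
Numerator = 2.74 - 0.94 = 1.8
Denominator = 5.62 - 0 = 5.62
e = 1.8 / 5.62 = 0.3203

0.3203


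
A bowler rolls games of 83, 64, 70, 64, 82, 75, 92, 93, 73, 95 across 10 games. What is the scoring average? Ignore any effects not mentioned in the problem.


Average = sum / n
Sum = 791
Average = 791 / 10 = 79.1

79.1


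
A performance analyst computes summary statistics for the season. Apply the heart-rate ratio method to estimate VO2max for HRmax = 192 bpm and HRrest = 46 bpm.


VO2max = 15.3 * HRmax / HRrest
VO2max = 15.3 * 192 / 46
VO2max = 2937.6 / 46 = 63.8609 mL/kg/min

63.8609 mL/kg/min


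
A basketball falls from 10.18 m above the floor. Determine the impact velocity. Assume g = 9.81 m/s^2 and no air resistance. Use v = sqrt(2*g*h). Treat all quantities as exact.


v = sqrt(2 * g * h)
v = sqrt(2 * 9.81 * 10.18)
v = sqrt(199.7316) = 14.1326 m/s

14.1326 m/s


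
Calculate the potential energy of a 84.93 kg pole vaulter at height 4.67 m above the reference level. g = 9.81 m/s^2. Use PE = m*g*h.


PE = m * g * h
PE = 84.93 * 9.81 * 4.67
PE = 833.1633 * 4.67 = 3890.8726 J

3890.8726 J


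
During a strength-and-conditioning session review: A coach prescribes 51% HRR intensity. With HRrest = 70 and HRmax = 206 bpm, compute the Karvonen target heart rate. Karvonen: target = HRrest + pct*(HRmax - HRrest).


Target = HRrest + pct*(HRmax - HRrest)
Heart rate reserve = HRmax - HRrest = 206 - 70 = 136 bpm
Fraction = 51% = 0.51
Target = 70 + 0.51 * 136
Target = 70 + 69.36 = 139.36 bpm

139.36 bpm


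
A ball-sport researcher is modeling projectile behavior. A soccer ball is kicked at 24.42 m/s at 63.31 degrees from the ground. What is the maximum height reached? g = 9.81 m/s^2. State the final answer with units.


H = (v*sin(theta))^2 / (2*g)
vy = v*sin(theta) = 24.42 * sin(63.31 deg) = 21.818 m/s
H = vy^2 / (2*g) = 476.027 / (2*9.81)
H = 476.027 / 19.62 = 24.2623 m

24.2623 m


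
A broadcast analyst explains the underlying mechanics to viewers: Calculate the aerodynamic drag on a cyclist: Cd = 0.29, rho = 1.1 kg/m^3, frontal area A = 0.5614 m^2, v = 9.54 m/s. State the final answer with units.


Fd = 0.5 * Cd * rho * A * v^2
Fd = 0.5 * 0.29 * 1.1 * 0.5614 * 9.54^2
v^2 = 91.0116
Fd = 0.5 * 0.29 * 1.1 * 0.5614 * 91.0116 = 8.1495 N

8.1495 N


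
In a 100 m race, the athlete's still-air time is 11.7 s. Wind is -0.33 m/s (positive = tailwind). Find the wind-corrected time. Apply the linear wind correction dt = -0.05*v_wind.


dt = -0.05 * v_wind = -0.05 * -0.33 = 0.0165 s
t_corrected = t_still + dt = 11.7 + (0.0165)
t_corrected = 11.7165 s

11.7165 s


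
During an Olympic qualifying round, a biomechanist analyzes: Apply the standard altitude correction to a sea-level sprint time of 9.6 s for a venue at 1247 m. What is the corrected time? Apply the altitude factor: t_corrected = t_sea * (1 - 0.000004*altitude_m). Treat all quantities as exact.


Correction factor = 1 - 0.000004 * 1247 = 0.995012
t_corrected = t_sea * factor = 9.6 * 0.995012
t_corrected = 9.5521 s

9.5521 s


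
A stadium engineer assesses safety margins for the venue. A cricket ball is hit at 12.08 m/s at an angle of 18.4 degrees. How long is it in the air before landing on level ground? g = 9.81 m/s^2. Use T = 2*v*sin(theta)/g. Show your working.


T = 2*v*sin(theta)/g
sin(theta) = sin(18.4 deg) = 0.3156
T = 2*12.08*0.3156 / 9.81
T = 7.6261 / 9.81 = 0.7774 s

0.7774 s


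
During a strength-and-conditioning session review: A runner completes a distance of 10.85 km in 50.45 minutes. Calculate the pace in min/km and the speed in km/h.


Pace = time / distance = 50.45 min / 10.85 km = 4.6498 min/km
Speed = distance / time_in_hours = 10.85 / 0.8408 hr
Speed = 12.9039 km/h

4.6498 min/km, 12.9039 km/h


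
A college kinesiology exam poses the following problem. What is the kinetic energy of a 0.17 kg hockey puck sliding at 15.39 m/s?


KE = 0.5 * m * v^2
KE = 0.5 * 0.17 * 15.39^2
KE = 0.5 * 0.17 * 236.8521 = 20.1324 J

20.1324 J


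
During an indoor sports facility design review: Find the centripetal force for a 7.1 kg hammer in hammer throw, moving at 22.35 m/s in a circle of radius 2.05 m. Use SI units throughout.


Fc = m * v^2 / r
v^2 = 22.35^2 = 499.5225
Fc = 7.1 * 499.5225 / 2.05
Fc = 3546.6098 / 2.05 = 1730.0535 N

1730.0535 N


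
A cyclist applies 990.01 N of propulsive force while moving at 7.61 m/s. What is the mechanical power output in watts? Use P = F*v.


P = F * v
P = 990.01 * 7.61
P = 7533.9761 W

7533.9761 W


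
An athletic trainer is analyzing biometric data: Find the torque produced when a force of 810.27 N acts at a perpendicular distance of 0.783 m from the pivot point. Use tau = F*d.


tau = F * d
tau = 810.27 * 0.783
tau = 634.4414 N*m

634.4414 N*m


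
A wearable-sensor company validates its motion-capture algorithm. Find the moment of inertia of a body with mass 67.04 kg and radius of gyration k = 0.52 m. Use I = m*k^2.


I = m * k^2
I = 67.04 * 0.52^2
I = 67.04 * 0.2704 = 18.1276 kg*m^2

18.1276 kg*m^2


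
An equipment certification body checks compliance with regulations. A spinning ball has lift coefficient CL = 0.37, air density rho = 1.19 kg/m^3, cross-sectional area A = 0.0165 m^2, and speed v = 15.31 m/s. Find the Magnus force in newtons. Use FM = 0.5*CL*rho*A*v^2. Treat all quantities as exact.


FM = 0.5 * CL * rho * A * v^2
FM = 0.5 * 0.37 * 1.19 * 0.0165 * 15.31^2
v^2 = 234.3961
FM = 0.5 * 0.37 * 1.19 * 0.0165 * 234.3961 = 0.8514 N

0.8514 N


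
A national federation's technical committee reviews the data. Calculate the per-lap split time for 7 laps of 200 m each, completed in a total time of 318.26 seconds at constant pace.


Split time = total_time / n_laps = 318.26 / 7
Split time = 45.4657 s per lap

45.4657 s


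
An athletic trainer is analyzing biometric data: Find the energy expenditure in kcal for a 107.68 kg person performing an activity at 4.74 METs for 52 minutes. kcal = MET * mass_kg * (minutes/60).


kcal = MET * mass * time_hr
Convert time: 52 min = 0.8667 hr
kcal = 4.74 * 107.68 * 0.8667
kcal = 442.3494 kcal

442.3494 kcal


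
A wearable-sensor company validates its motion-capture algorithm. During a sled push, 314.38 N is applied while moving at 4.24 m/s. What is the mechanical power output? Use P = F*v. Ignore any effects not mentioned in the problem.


P = F * v
P = 314.38 * 4.24
P = 1332.9712 W

1332.9712 W


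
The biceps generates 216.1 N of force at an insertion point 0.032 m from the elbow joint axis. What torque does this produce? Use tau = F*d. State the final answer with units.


tau = F * d
tau = 216.1 * 0.032
tau = 6.9152 N*m

6.9152 N*m


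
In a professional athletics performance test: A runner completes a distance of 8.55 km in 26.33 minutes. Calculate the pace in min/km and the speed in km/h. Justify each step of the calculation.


Pace = time / distance = 26.33 min / 8.55 km = 3.0795 min/km
Speed = distance / time_in_hours = 8.55 / 0.4388 hr
Speed = 19.4835 km/h

3.0795 min/km, 19.4835 km/h


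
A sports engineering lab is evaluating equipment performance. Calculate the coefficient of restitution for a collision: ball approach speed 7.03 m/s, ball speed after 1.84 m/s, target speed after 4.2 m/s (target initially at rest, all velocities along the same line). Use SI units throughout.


e = (v2_after - v1_after) / (v1_before - v2_before)
Numerator = 4.2 - 1.84 = 2.36
Denominator = 7.03 - 0 = 7.03
e = 2.36 / 7.03 = 0.3357

0.3357


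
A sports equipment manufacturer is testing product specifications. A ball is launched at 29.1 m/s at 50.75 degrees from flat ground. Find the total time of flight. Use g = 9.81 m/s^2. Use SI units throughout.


T = 2*v*sin(theta)/g
sin(theta) = sin(50.75 deg) = 0.7744
T = 2*29.1*0.7744 / 9.81
T = 45.0697 / 9.81 = 4.5943 s

4.5943 s


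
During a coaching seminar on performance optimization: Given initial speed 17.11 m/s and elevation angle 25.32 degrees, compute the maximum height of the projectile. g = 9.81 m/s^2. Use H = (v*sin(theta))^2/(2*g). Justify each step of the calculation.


H = (v*sin(theta))^2 / (2*g)
vy = v*sin(theta) = 17.11 * sin(25.32 deg) = 7.3175 m/s
H = vy^2 / (2*g) = 53.5457 / (2*9.81)
H = 53.5457 / 19.62 = 2.7291 m

2.7291 m


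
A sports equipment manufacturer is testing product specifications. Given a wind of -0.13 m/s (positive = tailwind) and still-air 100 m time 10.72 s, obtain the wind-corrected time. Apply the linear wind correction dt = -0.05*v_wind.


dt = -0.05 * v_wind = -0.05 * -0.13 = 0.0065 s
t_corrected = t_still + dt = 10.72 + (0.0065)
t_corrected = 10.7265 s

10.7265 s


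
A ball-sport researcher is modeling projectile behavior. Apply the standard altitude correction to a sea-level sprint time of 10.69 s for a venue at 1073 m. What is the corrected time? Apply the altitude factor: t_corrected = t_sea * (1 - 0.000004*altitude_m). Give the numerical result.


Correction factor = 1 - 0.000004 * 1073 = 0.995708
t_corrected = t_sea * factor = 10.69 * 0.995708
t_corrected = 10.6441 s

10.6441 s


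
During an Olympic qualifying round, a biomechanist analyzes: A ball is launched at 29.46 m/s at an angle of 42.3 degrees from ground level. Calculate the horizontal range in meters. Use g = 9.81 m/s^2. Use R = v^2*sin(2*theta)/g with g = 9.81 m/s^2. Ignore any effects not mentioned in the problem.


R = v^2 * sin(2*theta) / g
Convert angle to radians: theta = 42.3 deg = 0.7383 rad
sin(2*theta) = sin(1.4765) = 0.9956
R = 29.46^2 * 0.9956 / 9.81
R = 867.8916 * 0.9956 / 9.81 = 88.0775 m

88.0775 m


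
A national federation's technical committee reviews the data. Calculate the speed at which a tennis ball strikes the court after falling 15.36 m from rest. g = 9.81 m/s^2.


v = sqrt(2 * g * h)
v = sqrt(2 * 9.81 * 15.36)
v = sqrt(301.3632) = 17.3598 m/s

17.3598 m/s


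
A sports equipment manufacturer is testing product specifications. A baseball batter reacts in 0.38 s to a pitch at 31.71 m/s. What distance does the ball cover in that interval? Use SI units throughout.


d = v * t
d = 31.71 * 0.38
d = 12.0498 m

12.0498 m


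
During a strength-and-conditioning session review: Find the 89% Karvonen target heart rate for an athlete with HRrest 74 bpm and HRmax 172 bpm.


Target = HRrest + pct*(HRmax - HRrest)
Heart rate reserve = HRmax - HRrest = 172 - 74 = 98 bpm
Fraction = 89% = 0.89
Target = 74 + 0.89 * 98
Target = 74 + 87.22 = 161.22 bpm

161.22 bpm


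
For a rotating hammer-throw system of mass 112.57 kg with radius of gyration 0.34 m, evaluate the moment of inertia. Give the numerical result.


I = m * k^2
I = 112.57 * 0.34^2
I = 112.57 * 0.1156 = 13.0131 kg*m^2

13.0131 kg*m^2


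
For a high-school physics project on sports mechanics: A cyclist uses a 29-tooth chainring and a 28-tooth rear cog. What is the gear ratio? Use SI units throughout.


GR = front_teeth / rear_teeth
GR = 29 / 28
GR = 1.0357

1.0357


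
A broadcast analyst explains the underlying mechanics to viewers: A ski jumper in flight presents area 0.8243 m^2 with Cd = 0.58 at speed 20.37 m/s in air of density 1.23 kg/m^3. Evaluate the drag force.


Fd = 0.5 * Cd * rho * A * v^2
Fd = 0.5 * 0.58 * 1.23 * 0.8243 * 20.37^2
v^2 = 414.9369
Fd = 0.5 * 0.58 * 1.23 * 0.8243 * 414.9369 = 122.003 N

122.003 N


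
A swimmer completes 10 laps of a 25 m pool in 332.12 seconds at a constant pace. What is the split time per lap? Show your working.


Split time = total_time / n_laps = 332.12 / 10
Split time = 33.212 s per lap

33.212 s


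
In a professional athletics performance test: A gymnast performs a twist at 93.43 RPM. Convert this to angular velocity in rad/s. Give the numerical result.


omega = RPM * 2 * pi / 60
omega = 93.43 * 2 * 3.14159 / 60
omega = 587.038 / 60 = 9.784 rad/s

9.784 rad/s


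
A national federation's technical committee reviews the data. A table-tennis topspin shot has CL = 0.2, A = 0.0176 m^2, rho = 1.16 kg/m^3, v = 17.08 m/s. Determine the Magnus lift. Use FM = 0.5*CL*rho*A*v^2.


FM = 0.5 * CL * rho * A * v^2
FM = 0.5 * 0.2 * 1.16 * 0.0176 * 17.08^2
v^2 = 291.7264
FM = 0.5 * 0.2 * 1.16 * 0.0176 * 291.7264 = 0.5956 N

0.5956 N


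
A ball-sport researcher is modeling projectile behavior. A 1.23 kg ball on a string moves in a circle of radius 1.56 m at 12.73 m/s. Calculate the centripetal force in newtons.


Fc = m * v^2 / r
v^2 = 12.73^2 = 162.0529
Fc = 1.23 * 162.0529 / 1.56
Fc = 199.3251 / 1.56 = 127.7725 N

127.7725 N


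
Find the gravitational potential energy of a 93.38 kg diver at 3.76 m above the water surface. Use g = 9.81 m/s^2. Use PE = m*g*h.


PE = m * g * h
PE = 93.38 * 9.81 * 3.76
PE = 916.0578 * 3.76 = 3444.3773 J

3444.3773 J


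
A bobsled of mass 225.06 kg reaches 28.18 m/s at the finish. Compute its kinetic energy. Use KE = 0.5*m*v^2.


KE = 0.5 * m * v^2
KE = 0.5 * 225.06 * 28.18^2
KE = 0.5 * 225.06 * 794.1124 = 89361.4684 J

89361.4684 J


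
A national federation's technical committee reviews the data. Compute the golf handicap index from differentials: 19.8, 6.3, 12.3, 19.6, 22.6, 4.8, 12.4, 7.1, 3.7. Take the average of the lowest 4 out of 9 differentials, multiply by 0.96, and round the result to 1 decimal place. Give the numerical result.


All differentials: 19.8, 6.3, 12.3, 19.6, 22.6, 4.8, 12.4, 7.1, 3.7
Sorted: 3.7, 4.8, 6.3, 7.1, 12.3, 12.4, 19.6, 19.8, 22.6
Best 4: 3.7, 4.8, 6.3, 7.1
Average of best = 21.9 / 4 = 5.475
Raw index = 5.475 * 0.96 = 5.256
Handicap index = round(5.256, 1) = 5.3

5.3


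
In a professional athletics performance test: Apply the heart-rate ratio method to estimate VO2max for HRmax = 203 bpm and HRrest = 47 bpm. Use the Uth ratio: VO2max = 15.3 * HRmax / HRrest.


VO2max = 15.3 * HRmax / HRrest
VO2max = 15.3 * 203 / 47
VO2max = 3105.9 / 47 = 66.083 mL/kg/min

66.083 mL/kg/min


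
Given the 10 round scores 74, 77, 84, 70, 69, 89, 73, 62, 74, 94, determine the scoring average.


Average = sum / n
Sum = 766
Average = 766 / 10 = 76.6

76.6


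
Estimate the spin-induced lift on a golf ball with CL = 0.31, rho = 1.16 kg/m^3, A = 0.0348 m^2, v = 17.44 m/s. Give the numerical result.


FM = 0.5 * CL * rho * A * v^2
FM = 0.5 * 0.31 * 1.16 * 0.0348 * 17.44^2
v^2 = 304.1536
FM = 0.5 * 0.31 * 1.16 * 0.0348 * 304.1536 = 1.9031 N

1.9031 N


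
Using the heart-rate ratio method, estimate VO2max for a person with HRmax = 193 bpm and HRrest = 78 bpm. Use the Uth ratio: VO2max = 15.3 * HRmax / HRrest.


VO2max = 15.3 * HRmax / HRrest
VO2max = 15.3 * 193 / 78
VO2max = 2952.9 / 78 = 37.8577 mL/kg/min

37.8577 mL/kg/min


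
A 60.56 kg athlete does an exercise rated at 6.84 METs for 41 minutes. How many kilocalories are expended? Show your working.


kcal = MET * mass * time_hr
Convert time: 41 min = 0.6833 hr
kcal = 6.84 * 60.56 * 0.6833
kcal = 283.0574 kcal

283.0574 kcal


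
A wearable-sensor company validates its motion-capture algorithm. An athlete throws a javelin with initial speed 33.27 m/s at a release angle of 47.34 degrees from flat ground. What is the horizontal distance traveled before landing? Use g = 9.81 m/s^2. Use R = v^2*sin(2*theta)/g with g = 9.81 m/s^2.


R = v^2 * sin(2*theta) / g
Convert angle to radians: theta = 47.34 deg = 0.8262 rad
sin(2*theta) = sin(1.6525) = 0.9967
R = 33.27^2 * 0.9967 / 9.81
R = 1106.8929 * 0.9967 / 9.81 = 112.4569 m

112.4569 m


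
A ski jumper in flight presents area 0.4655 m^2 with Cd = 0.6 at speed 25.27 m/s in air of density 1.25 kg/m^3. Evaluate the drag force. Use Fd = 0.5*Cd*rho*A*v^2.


Fd = 0.5 * Cd * rho * A * v^2
Fd = 0.5 * 0.6 * 1.25 * 0.4655 * 25.27^2
v^2 = 638.5729
Fd = 0.5 * 0.6 * 1.25 * 0.4655 * 638.5729 = 111.4709 N

111.4709 N


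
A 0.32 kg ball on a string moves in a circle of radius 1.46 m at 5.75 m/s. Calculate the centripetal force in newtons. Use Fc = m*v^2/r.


Fc = m * v^2 / r
v^2 = 5.75^2 = 33.0625
Fc = 0.32 * 33.0625 / 1.46
Fc = 10.58 / 1.46 = 7.2466 N

7.2466 N


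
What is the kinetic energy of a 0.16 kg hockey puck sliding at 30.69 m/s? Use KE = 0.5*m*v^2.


KE = 0.5 * m * v^2
KE = 0.5 * 0.16 * 30.69^2
KE = 0.5 * 0.16 * 941.8761 = 75.3501 J

75.3501 J


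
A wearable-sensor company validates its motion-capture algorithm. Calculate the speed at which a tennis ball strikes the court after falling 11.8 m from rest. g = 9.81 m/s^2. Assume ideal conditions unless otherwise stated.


v = sqrt(2 * g * h)
v = sqrt(2 * 9.81 * 11.8)
v = sqrt(231.516) = 15.2156 m/s

15.2156 m/s


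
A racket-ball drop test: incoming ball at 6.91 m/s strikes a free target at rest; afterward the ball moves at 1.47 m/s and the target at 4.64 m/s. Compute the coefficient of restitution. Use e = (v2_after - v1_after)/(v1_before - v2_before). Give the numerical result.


e = (v2_after - v1_after) / (v1_before - v2_before)
Numerator = 4.64 - 1.47 = 3.17
Denominator = 6.91 - 0 = 6.91
e = 3.17 / 6.91 = 0.4588

0.4588


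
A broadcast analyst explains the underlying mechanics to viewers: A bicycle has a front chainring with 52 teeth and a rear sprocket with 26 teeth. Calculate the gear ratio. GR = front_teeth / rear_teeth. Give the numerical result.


GR = front_teeth / rear_teeth
GR = 52 / 26
GR = 2

2


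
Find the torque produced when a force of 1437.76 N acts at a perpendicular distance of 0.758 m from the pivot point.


tau = F * d
tau = 1437.76 * 0.758
tau = 1089.8221 N*m

1089.8221 N*m


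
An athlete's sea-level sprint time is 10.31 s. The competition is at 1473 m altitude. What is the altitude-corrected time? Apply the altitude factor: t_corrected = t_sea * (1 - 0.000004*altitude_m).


Correction factor = 1 - 0.000004 * 1473 = 0.994108
t_corrected = t_sea * factor = 10.31 * 0.994108
t_corrected = 10.2493 s

10.2493 s


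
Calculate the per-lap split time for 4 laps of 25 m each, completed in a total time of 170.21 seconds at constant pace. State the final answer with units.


Split time = total_time / n_laps = 170.21 / 4
Split time = 42.5525 s per lap

42.5525 s


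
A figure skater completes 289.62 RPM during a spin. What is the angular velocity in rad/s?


omega = RPM * 2 * pi / 60
omega = 289.62 * 2 * 3.14159 / 60
omega = 1819.7361 / 60 = 30.3289 rad/s

30.3289 rad/s


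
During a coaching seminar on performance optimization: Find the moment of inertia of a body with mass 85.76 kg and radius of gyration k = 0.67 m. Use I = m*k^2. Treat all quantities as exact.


I = m * k^2
I = 85.76 * 0.67^2
I = 85.76 * 0.4489 = 38.4977 kg*m^2

38.4977 kg*m^2


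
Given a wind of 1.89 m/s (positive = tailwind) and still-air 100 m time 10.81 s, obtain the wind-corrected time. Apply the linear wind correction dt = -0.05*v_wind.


dt = -0.05 * v_wind = -0.05 * 1.89 = -0.0945 s
t_corrected = t_still + dt = 10.81 + (-0.0945)
t_corrected = 10.7155 s

10.7155 s


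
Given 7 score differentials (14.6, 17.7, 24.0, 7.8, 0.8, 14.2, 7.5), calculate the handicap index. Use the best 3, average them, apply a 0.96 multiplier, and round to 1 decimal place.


All differentials: 14.6, 17.7, 24.0, 7.8, 0.8, 14.2, 7.5
Sorted: 0.8, 7.5, 7.8, 14.2, 14.6, 17.7, 24.0
Best 3: 0.8, 7.5, 7.8
Average of best = 16.1 / 3 = 5.3667
Raw index = 5.3667 * 0.96 = 5.152
Handicap index = round(5.152, 1) = 5.2

5.2


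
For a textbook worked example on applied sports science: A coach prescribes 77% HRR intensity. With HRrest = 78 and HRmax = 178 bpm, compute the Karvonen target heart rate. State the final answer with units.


Target = HRrest + pct*(HRmax - HRrest)
Heart rate reserve = HRmax - HRrest = 178 - 78 = 100 bpm
Fraction = 77% = 0.77
Target = 78 + 0.77 * 100
Target = 78 + 77 = 155 bpm

155 bpm


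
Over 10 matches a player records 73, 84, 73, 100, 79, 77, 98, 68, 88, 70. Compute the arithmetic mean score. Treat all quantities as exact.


Average = sum / n
Sum = 810
Average = 810 / 10 = 81

81


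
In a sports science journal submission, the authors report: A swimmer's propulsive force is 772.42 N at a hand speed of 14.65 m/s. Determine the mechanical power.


P = F * v
P = 772.42 * 14.65
P = 11315.953 W

11315.953 W


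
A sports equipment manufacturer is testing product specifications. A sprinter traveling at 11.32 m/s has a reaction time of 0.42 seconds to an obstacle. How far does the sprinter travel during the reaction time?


d = v * t
d = 11.32 * 0.42
d = 4.7544 m

4.7544 m


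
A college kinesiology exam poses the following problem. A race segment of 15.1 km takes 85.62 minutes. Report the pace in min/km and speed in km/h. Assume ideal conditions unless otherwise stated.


Pace = time / distance = 85.62 min / 15.1 km = 5.6702 min/km
Speed = distance / time_in_hours = 15.1 / 1.427 hr
Speed = 10.5816 km/h

5.6702 min/km, 10.5816 km/h


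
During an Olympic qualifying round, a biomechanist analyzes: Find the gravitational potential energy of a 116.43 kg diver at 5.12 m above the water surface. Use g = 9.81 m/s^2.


PE = m * g * h
PE = 116.43 * 9.81 * 5.12
PE = 1142.1783 * 5.12 = 5847.9529 J

5847.9529 J


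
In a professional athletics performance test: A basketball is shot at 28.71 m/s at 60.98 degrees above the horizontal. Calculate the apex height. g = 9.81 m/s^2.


H = (v*sin(theta))^2 / (2*g)
vy = v*sin(theta) = 28.71 * sin(60.98 deg) = 25.1055 m/s
H = vy^2 / (2*g) = 630.2847 / (2*9.81)
H = 630.2847 / 19.62 = 32.1246 m

32.1246 m


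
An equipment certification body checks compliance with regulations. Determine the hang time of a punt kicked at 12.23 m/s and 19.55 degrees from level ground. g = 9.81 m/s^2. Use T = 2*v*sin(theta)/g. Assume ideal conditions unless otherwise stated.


T = 2*v*sin(theta)/g
sin(theta) = sin(19.55 deg) = 0.3346
T = 2*12.23*0.3346 / 9.81
T = 8.185 / 9.81 = 0.8344 s

0.8344 s


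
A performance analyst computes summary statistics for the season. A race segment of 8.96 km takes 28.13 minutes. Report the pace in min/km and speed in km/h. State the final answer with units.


Pace = time / distance = 28.13 min / 8.96 km = 3.1395 min/km
Speed = distance / time_in_hours = 8.96 / 0.4688 hr
Speed = 19.1113 km/h

3.1395 min/km, 19.1113 km/h


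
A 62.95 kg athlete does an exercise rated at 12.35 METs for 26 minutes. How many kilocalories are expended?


kcal = MET * mass * time_hr
Convert time: 26 min = 0.4333 hr
kcal = 12.35 * 62.95 * 0.4333
kcal = 336.8874 kcal

336.8874 kcal


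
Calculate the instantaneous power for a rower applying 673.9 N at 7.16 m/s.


P = F * v
P = 673.9 * 7.16
P = 4825.124 W

4825.124 W


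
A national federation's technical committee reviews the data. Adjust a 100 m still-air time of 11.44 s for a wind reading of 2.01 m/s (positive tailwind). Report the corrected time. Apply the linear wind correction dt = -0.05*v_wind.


dt = -0.05 * v_wind = -0.05 * 2.01 = -0.1005 s
t_corrected = t_still + dt = 11.44 + (-0.1005)
t_corrected = 11.3395 s

11.3395 s


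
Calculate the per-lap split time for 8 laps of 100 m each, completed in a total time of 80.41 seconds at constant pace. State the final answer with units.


Split time = total_time / n_laps = 80.41 / 8
Split time = 10.0512 s per lap

10.0512 s


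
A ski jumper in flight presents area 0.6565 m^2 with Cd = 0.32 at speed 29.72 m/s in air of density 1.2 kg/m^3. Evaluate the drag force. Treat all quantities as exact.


Fd = 0.5 * Cd * rho * A * v^2
Fd = 0.5 * 0.32 * 1.2 * 0.6565 * 29.72^2
v^2 = 883.2784
Fd = 0.5 * 0.32 * 1.2 * 0.6565 * 883.2784 = 111.3355 N

111.3355 N


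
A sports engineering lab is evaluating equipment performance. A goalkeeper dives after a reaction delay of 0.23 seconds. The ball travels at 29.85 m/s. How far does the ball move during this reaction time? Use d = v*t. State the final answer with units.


d = v * t
d = 29.85 * 0.23
d = 6.8655 m

6.8655 m


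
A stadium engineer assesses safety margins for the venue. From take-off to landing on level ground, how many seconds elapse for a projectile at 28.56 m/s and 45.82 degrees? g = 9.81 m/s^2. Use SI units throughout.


T = 2*v*sin(theta)/g
sin(theta) = sin(45.82 deg) = 0.7172
T = 2*28.56*0.7172 / 9.81
T = 40.9638 / 9.81 = 4.1757 s

4.1757 s


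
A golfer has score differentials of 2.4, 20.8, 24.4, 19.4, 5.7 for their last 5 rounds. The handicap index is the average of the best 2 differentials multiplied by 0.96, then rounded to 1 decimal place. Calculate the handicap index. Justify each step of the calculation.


All differentials: 2.4, 20.8, 24.4, 19.4, 5.7
Sorted: 2.4, 5.7, 19.4, 20.8, 24.4
Best 2: 2.4, 5.7
Average of best = 8.1 / 2 = 4.05
Raw index = 4.05 * 0.96 = 3.888
Handicap index = round(3.888, 1) = 3.9

3.9


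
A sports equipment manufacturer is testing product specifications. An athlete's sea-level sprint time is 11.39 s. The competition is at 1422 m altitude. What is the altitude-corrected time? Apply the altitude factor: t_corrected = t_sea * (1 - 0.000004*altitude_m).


Correction factor = 1 - 0.000004 * 1422 = 0.994312
t_corrected = t_sea * factor = 11.39 * 0.994312
t_corrected = 11.3252 s

11.3252 s


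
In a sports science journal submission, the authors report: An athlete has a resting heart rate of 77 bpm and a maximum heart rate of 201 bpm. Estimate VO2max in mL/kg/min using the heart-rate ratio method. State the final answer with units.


VO2max = 15.3 * HRmax / HRrest
VO2max = 15.3 * 201 / 77
VO2max = 3075.3 / 77 = 39.939 mL/kg/min

39.939 mL/kg/min


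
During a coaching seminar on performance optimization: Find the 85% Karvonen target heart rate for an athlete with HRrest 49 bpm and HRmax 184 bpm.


Target = HRrest + pct*(HRmax - HRrest)
Heart rate reserve = HRmax - HRrest = 184 - 49 = 135 bpm
Fraction = 85% = 0.85
Target = 49 + 0.85 * 135
Target = 49 + 114.75 = 163.75 bpm

163.75 bpm


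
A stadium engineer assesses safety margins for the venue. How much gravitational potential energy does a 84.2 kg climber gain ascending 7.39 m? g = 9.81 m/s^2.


PE = m * g * h
PE = 84.2 * 9.81 * 7.39
PE = 826.002 * 7.39 = 6104.1548 J

6104.1548 J


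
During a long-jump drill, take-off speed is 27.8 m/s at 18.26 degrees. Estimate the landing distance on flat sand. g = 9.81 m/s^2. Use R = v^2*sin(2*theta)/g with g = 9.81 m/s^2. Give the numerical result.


R = v^2 * sin(2*theta) / g
Convert angle to radians: theta = 18.26 deg = 0.3187 rad
sin(2*theta) = sin(0.6374) = 0.5951
R = 27.8^2 * 0.5951 / 9.81
R = 772.84 * 0.5951 / 9.81 = 46.8827 m

46.8827 m


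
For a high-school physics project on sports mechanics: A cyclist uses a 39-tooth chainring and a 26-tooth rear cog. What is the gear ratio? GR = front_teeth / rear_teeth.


GR = front_teeth / rear_teeth
GR = 39 / 26
GR = 1.5

1.5


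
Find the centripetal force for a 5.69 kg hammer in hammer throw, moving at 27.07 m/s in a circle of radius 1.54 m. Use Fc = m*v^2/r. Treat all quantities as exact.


Fc = m * v^2 / r
v^2 = 27.07^2 = 732.7849
Fc = 5.69 * 732.7849 / 1.54
Fc = 4169.5461 / 1.54 = 2707.4975 N

2707.4975 N


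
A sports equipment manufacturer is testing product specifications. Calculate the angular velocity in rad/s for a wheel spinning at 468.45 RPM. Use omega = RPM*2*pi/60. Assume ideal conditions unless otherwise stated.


omega = RPM * 2 * pi / 60
omega = 468.45 * 2 * 3.14159 / 60
omega = 2943.3582 / 60 = 49.056 rad/s

49.056 rad/s


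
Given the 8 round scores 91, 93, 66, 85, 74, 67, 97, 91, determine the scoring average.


Average = sum / n
Sum = 664
Average = 664 / 8 = 83

83


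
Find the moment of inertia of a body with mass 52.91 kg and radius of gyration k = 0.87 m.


I = m * k^2
I = 52.91 * 0.87^2
I = 52.91 * 0.7569 = 40.0476 kg*m^2

40.0476 kg*m^2


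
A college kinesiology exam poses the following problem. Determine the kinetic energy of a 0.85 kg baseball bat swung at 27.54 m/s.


KE = 0.5 * m * v^2
KE = 0.5 * 0.85 * 27.54^2
KE = 0.5 * 0.85 * 758.4516 = 322.3419 J

322.3419 J


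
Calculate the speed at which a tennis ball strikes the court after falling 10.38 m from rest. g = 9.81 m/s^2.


v = sqrt(2 * g * h)
v = sqrt(2 * 9.81 * 10.38)
v = sqrt(203.6556) = 14.2708 m/s

14.2708 m/s


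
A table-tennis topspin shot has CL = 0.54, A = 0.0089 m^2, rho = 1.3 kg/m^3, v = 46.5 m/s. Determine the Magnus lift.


FM = 0.5 * CL * rho * A * v^2
FM = 0.5 * 0.54 * 1.3 * 0.0089 * 46.5^2
v^2 = 2162.25
FM = 0.5 * 0.54 * 1.3 * 0.0089 * 2162.25 = 6.7547 N

6.7547 N


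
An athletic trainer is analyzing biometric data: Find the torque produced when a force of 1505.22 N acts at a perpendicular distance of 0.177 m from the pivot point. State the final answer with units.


tau = F * d
tau = 1505.22 * 0.177
tau = 266.4239 N*m

266.4239 N*m


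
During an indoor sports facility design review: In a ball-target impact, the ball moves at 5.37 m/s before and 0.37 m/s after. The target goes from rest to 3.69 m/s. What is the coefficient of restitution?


e = (v2_after - v1_after) / (v1_before - v2_before)
Numerator = 3.69 - 0.37 = 3.32
Denominator = 5.37 - 0 = 5.37
e = 3.32 / 5.37 = 0.6182

0.6182


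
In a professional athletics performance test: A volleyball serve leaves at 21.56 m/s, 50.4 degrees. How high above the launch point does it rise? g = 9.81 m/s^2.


H = (v*sin(theta))^2 / (2*g)
vy = v*sin(theta) = 21.56 * sin(50.4 deg) = 16.6123 m/s
H = vy^2 / (2*g) = 275.9674 / (2*9.81)
H = 275.9674 / 19.62 = 14.0656 m

14.0656 m


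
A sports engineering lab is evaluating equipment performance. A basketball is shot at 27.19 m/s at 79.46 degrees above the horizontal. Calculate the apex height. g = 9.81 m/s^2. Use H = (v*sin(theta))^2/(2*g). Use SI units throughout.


H = (v*sin(theta))^2 / (2*g)
vy = v*sin(theta) = 27.19 * sin(79.46 deg) = 26.7312 m/s
H = vy^2 / (2*g) = 714.5589 / (2*9.81)
H = 714.5589 / 19.62 = 36.4199 m

36.4199 m


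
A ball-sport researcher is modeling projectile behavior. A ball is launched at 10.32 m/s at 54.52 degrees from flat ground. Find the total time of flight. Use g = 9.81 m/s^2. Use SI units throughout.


T = 2*v*sin(theta)/g
sin(theta) = sin(54.52 deg) = 0.8143
T = 2*10.32*0.8143 / 9.81
T = 16.8075 / 9.81 = 1.7133 s

1.7133 s


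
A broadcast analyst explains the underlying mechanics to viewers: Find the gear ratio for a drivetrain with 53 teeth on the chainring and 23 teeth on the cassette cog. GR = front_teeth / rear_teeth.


GR = front_teeth / rear_teeth
GR = 53 / 23
GR = 2.3043

2.3043


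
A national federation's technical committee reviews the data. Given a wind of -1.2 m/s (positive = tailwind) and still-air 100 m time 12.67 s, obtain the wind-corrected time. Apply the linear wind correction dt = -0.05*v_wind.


dt = -0.05 * v_wind = -0.05 * -1.2 = 0.06 s
t_corrected = t_still + dt = 12.67 + (0.06)
t_corrected = 12.73 s

12.73 s


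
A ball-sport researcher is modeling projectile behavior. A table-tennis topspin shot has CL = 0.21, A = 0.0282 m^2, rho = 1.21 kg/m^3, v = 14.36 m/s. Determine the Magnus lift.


FM = 0.5 * CL * rho * A * v^2
FM = 0.5 * 0.21 * 1.21 * 0.0282 * 14.36^2
v^2 = 206.2096
FM = 0.5 * 0.21 * 1.21 * 0.0282 * 206.2096 = 0.7388 N

0.7388 N


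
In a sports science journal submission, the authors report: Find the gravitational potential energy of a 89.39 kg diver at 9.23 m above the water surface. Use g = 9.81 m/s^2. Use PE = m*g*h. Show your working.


PE = m * g * h
PE = 89.39 * 9.81 * 9.23
PE = 876.9159 * 9.23 = 8093.9338 J

8093.9338 J


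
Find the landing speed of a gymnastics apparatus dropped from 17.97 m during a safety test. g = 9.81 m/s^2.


v = sqrt(2 * g * h)
v = sqrt(2 * 9.81 * 17.97)
v = sqrt(352.5714) = 18.7769 m/s

18.7769 m/s


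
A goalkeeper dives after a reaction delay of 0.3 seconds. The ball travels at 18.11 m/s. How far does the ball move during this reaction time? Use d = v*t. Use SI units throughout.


d = v * t
d = 18.11 * 0.3
d = 5.433 m

5.433 m


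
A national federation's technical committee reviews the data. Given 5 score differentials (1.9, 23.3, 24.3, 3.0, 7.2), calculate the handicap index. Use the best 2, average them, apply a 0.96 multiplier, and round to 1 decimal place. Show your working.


All differentials: 1.9, 23.3, 24.3, 3.0, 7.2
Sorted: 1.9, 3.0, 7.2, 23.3, 24.3
Best 2: 1.9, 3.0
Average of best = 4.9 / 2 = 2.45
Raw index = 2.45 * 0.96 = 2.352
Handicap index = round(2.352, 1) = 2.4

2.4


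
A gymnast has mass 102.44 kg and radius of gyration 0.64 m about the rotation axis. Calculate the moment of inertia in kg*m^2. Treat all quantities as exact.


I = m * k^2
I = 102.44 * 0.64^2
I = 102.44 * 0.4096 = 41.9594 kg*m^2

41.9594 kg*m^2


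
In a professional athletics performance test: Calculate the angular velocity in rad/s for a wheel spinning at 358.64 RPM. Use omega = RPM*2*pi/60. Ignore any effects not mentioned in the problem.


omega = RPM * 2 * pi / 60
omega = 358.64 * 2 * 3.14159 / 60
omega = 2253.4016 / 60 = 37.5567 rad/s

37.5567 rad/s


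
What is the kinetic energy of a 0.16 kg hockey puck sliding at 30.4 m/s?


KE = 0.5 * m * v^2
KE = 0.5 * 0.16 * 30.4^2
KE = 0.5 * 0.16 * 924.16 = 73.9328 J

73.9328 J


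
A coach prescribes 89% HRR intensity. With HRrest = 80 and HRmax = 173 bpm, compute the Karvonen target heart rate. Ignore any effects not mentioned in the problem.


Target = HRrest + pct*(HRmax - HRrest)
Heart rate reserve = HRmax - HRrest = 173 - 80 = 93 bpm
Fraction = 89% = 0.89
Target = 80 + 0.89 * 93
Target = 80 + 82.77 = 162.77 bpm

162.77 bpm


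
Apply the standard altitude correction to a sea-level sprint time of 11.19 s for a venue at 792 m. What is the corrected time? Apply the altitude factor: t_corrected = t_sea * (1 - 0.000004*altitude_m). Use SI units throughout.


Correction factor = 1 - 0.000004 * 792 = 0.996832
t_corrected = t_sea * factor = 11.19 * 0.996832
t_corrected = 11.1546 s

11.1546 s


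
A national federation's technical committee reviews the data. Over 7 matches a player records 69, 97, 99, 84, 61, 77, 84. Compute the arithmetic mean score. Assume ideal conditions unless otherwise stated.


Average = sum / n
Sum = 571
Average = 571 / 7 = 81.5714

81.5714


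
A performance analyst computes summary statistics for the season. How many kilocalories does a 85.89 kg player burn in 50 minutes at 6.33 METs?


kcal = MET * mass * time_hr
Convert time: 50 min = 0.8333 hr
kcal = 6.33 * 85.89 * 0.8333
kcal = 453.0698 kcal

453.0698 kcal


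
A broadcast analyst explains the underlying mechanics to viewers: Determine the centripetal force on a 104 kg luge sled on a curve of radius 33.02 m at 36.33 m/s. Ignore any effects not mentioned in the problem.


Fc = m * v^2 / r
v^2 = 36.33^2 = 1319.8689
Fc = 104 * 1319.8689 / 33.02
Fc = 137266.3656 / 33.02 = 4157.0674 N

4157.0674 N
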